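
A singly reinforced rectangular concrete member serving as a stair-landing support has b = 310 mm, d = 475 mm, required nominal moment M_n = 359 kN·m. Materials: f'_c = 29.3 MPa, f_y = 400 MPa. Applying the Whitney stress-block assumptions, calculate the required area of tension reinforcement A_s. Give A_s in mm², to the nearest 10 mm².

With M_n = 0.85 f'_c a b (d − a/2), solve the quadratic for a:
a = d − √(d² − 2M_n/(0.85 f'_c b)) = 475 − √(475² − 2 × 359×10⁶/(0.85 × 29.3 × 310)) = 110.82 mm.
A_s = 0.85 f'_c a b / f_y = 0.85 × 29.3 × 110.82 × 310 / 400 = 2139.0 mm².

A_s ≈ 2140 mm²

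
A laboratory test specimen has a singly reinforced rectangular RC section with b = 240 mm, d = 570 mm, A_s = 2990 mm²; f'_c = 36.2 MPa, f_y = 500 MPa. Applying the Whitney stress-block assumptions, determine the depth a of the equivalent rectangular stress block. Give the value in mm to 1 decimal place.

T = A_s f_y = 2990 × 500 = 1495000 N = 1495 kN.
Setting C = 0.85 f'_c a b equal to T: a = 1495000/(0.85 × 36.2 × 240) = 202.4 mm.

a ≈ 202.4 mm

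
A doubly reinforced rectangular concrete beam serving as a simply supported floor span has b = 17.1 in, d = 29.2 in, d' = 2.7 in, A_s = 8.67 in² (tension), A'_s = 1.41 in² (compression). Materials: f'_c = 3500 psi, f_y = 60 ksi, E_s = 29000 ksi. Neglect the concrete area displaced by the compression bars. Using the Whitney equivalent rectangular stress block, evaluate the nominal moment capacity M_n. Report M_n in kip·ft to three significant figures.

M_n ≈ 1090 kip·ft

Assume both steels yield.
a = (A_s − A'_s) f_y/(0.85 f'_c b) = (8.67 − 1.41) × 60/(0.85 × 3.5 × 17.1) = 8.563 in.
c = a/β₁ = 8.563/0.85 = 10.074 in; ε'_s = 0.003(c − d')/c = 0.0022 ≥ ε_y = 0.0021, so the compression steel yields.
M_n = (A_s − A'_s) f_y (d − a/2) + A'_s f_y (d − d') = 435.6 × (29.2 − 4.2815) + 84.6 × (29.2 − 2.7) = 10854.5 + 2241.9 = 13096.4 kip·in = 13096.4/12 = 1091.37 kip·ft.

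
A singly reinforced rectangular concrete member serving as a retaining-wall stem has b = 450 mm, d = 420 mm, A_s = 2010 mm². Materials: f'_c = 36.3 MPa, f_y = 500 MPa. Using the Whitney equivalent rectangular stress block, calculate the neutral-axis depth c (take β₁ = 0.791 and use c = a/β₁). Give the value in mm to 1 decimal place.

c ≈ 91.5 mm

T = A_s f_y = 2010 × 500 = 1005000 N = 1005 kN.
Setting C = 0.85 f'_c a b equal to T: a = 1005000/(0.85 × 36.3 × 450) = 72.382 mm.
With β₁ = 0.791, c = a/β₁ = 72.382/0.791 = 91.5 mm.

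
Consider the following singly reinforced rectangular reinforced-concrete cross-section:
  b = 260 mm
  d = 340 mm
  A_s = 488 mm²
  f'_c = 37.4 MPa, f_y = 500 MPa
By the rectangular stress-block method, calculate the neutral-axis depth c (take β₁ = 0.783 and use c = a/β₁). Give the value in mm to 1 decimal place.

T = A_s f_y = 488 × 500 = 244000 N = 244 kN.
Setting C = 0.85 f'_c a b equal to T: a = 244000/(0.85 × 37.4 × 260) = 29.521 mm.
With β₁ = 0.783, c = a/β₁ = 29.521/0.783 = 37.7 mm.

c ≈ 37.7 mm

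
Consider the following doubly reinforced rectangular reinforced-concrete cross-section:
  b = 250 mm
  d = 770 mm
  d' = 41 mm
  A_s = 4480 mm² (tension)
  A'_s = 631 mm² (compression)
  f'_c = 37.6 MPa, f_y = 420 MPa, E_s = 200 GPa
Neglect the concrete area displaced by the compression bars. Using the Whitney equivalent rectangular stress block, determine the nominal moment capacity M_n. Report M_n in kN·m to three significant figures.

M_n ≈ 1270 kN·m

Assume both tension and compression steel yield.
Net tension couple steel: A_s − A'_s = 3849 mm².
a = (A_s − A'_s) f_y / (0.85 f'_c b) = 1616580/(0.85 × 37.6 × 250) = 202.33 mm.
c = a/β₁ = 202.33/0.781 = 259.07 mm; ε'_s = 0.003(c − d')/c = 0.0025 ≥ f_y/E_s = 0.0021, so compression steel does yield.
M_n = (A_s − A'_s) f_y (d − a/2) + A'_s f_y (d − d') = [1616580 × (770 − 101.165) + 265020 × (770 − 41)] × 10⁻⁶ = 1081.23 + 193.20 = 1274.43 kN·m.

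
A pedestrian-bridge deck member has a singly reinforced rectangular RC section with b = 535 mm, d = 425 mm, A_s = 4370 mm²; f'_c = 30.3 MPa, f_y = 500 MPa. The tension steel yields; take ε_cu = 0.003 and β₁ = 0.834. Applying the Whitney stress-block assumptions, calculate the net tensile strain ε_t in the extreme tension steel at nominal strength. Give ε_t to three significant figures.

ε_t ≈ 0.00371

a = A_s f_y/(0.85 f'_c b) = 158.58 mm.
β₁ = 0.834, so c = a/β₁ = 158.58/0.834 = 190.14 mm.
From the linear strain diagram with ε_cu = 0.003: ε_t = 0.003 (d − c)/c = 0.003 × (425 − 190.14)/190.14 = 0.00371.
ε_t < 0.004 — the section is over-reinforced for flexure under ACI limits.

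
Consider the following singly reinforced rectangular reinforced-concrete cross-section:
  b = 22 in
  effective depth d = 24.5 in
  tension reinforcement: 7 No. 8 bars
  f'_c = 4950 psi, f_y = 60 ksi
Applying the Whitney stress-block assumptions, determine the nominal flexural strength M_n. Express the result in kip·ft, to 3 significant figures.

M_n ≈ 628 kip·ft

A_s = 7 × 0.79 = 5.53 in².
T = A_s f_y = 5.53 × 60 = 331.8 kips.
a = T/(0.85 f'_c b) = 331.8/(0.85 × 4.95 × 22) = 3.585 in.
M_n = T(d − a/2) = 331.8 × (24.5 − 1.7925) = 7534.3 kip·in = 7534.3/12 = 627.86 kip·ft.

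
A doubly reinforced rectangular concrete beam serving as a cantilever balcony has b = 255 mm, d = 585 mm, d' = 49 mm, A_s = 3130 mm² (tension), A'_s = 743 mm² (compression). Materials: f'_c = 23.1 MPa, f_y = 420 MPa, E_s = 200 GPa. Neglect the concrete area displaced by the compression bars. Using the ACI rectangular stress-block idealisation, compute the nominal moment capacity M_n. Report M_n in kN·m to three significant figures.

M_n ≈ 653 kN·m

Assume both tension and compression steel yield.
Net tension couple steel: A_s − A'_s = 2387 mm².
a = (A_s − A'_s) f_y / (0.85 f'_c b) = 1002540/(0.85 × 23.1 × 255) = 200.23 mm.
c = a/β₁ = 200.23/0.85 = 235.56 mm; ε'_s = 0.003(c − d')/c = 0.0024 ≥ f_y/E_s = 0.0021, so compression steel does yield.
M_n = (A_s − A'_s) f_y (d − a/2) + A'_s f_y (d − d') = [1002540 × (585 − 100.115) + 312060 × (585 − 49)] × 10⁻⁶ = 486.12 + 167.26 = 653.38 kN·m.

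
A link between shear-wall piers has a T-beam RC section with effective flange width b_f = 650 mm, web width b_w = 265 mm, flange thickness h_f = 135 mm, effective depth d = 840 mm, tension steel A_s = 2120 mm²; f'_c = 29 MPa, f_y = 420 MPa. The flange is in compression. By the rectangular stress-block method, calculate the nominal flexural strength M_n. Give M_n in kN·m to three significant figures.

M_n ≈ 723 kN·m

Tension: T = A_s f_y = 2120 × 420 = 890400 N.
Try a within the flange: a = T/(0.85 f'_c b_f) = 890400/(0.85 × 29 × 650) = 55.57 mm.
Since a = 55.57 ≤ h_f = 135 mm, the stress block lies entirely in the flange; analyse as a rectangular beam of width b_f.
M_n = T(d − a/2) = 890400 × (840 − 27.785) = 723.20 × 10⁶ N·mm.
M_n = 723.20 kN·m.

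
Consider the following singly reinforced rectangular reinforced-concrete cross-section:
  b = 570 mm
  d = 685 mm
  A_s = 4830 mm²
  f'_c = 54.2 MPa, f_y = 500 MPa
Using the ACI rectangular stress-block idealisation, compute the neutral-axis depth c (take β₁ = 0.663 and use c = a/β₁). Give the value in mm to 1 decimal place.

c ≈ 138.7 mm

T = A_s f_y = 4830 × 500 = 2415000 N = 2415 kN.
Setting C = 0.85 f'_c a b equal to T: a = 2415000/(0.85 × 54.2 × 570) = 91.965 mm.
With β₁ = 0.663, c = a/β₁ = 91.965/0.663 = 138.7 mm.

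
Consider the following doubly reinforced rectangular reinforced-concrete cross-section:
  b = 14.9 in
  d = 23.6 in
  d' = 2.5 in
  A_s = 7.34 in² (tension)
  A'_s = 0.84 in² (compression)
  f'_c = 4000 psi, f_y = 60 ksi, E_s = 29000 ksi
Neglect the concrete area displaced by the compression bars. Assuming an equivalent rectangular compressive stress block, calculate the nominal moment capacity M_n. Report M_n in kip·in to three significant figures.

Assume both steels yield.
a = (A_s − A'_s) f_y/(0.85 f'_c b) = (7.34 − 0.84) × 60/(0.85 × 4 × 14.9) = 7.698 in.
c = a/β₁ = 7.698/0.85 = 9.056 in; ε'_s = 0.003(c − d')/c = 0.0022 ≥ ε_y = 0.0021, so the compression steel yields.
M_n = (A_s − A'_s) f_y (d − a/2) + A'_s f_y (d − d') = 390 × (23.6 − 3.849) + 50.4 × (23.6 − 2.5) = 7702.9 + 1063.4 = 8766.3 kip·in.

M_n ≈ 8770 kip·in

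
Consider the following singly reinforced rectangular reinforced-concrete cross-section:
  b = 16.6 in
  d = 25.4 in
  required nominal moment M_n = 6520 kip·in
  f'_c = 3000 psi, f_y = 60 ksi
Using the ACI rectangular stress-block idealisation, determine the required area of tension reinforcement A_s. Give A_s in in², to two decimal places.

From M_n = 0.85 f'_c a b (d − a/2):
a = d − √(d² − 2M_n/(0.85 f'_c b)) = 25.4 − √(25.4² − 2 × 6520/(0.85 × 3 × 16.6)) = 7.040 in.
A_s = 0.85 f'_c a b / f_y = 0.85 × 3 × 7.040 × 16.6 / 60 = 4.967 in².

A_s ≈ 4.97 in²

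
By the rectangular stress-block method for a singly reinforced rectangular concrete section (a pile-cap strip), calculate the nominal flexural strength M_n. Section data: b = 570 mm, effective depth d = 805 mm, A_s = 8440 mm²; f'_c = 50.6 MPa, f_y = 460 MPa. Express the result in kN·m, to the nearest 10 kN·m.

M_n ≈ 2820 kN·m

T = A_s f_y = 8440 × 460 = 3882400 N = 3882.4 kN.
From C = T: a = T/(0.85 f'_c b) = 3882400/(0.85 × 50.6 × 570) = 158.36 mm.
M_n = T(d − a/2) = 3882.4 kN × (805 − 79.18) mm = 2817.92 kN·m.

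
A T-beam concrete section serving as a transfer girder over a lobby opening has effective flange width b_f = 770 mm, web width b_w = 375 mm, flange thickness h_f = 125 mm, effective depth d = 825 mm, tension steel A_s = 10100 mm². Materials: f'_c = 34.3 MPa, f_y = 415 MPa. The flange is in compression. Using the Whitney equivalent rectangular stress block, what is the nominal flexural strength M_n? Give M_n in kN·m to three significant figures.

Tension: T = A_s f_y = 10100 × 415 = 4191500 N.
Try a within the flange: a = T/(0.85 f'_c b_f) = 4191500/(0.85 × 34.3 × 770) = 186.71 mm.
a = 186.71 > h_f = 125 mm: the block extends into the web. Split into flange-overhang and web parts.
C_f = 0.85 f'_c (b_f − b_w) h_f = 0.85 × 34.3 × (770 − 375) × 125 = 1439528 N.
Remaining web compression depth: a_w = (T − C_f)/(0.85 f'_c b_w) = (4191500 − 1439528)/(0.85 × 34.3 × 375) = 251.71 mm.
M_n = C_f(d − h_f/2) + (T − C_f)(d − a_w/2) = 1439528 × (825 − 62.5) + 2751972 × (825 − 125.855) = 1097.64 + 1924.03 = 3021.67 × 10⁶ N·mm.
M_n = 3021.67 kN·m.

M_n ≈ 3020 kN·m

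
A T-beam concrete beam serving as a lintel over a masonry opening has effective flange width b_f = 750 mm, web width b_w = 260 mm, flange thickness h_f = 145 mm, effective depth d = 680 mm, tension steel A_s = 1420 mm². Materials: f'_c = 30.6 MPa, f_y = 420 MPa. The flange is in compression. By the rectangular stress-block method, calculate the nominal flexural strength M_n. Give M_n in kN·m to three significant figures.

Tension: T = A_s f_y = 1420 × 420 = 596400 N.
Try a within the flange: a = T/(0.85 f'_c b_f) = 596400/(0.85 × 30.6 × 750) = 30.57 mm.
Since a = 30.57 ≤ h_f = 145 mm, the stress block lies entirely in the flange; analyse as a rectangular beam of width b_f.
M_n = T(d − a/2) = 596400 × (680 − 15.285) = 396.44 × 10⁶ N·mm.
M_n = 396.44 kN·m.

M_n ≈ 396 kN·m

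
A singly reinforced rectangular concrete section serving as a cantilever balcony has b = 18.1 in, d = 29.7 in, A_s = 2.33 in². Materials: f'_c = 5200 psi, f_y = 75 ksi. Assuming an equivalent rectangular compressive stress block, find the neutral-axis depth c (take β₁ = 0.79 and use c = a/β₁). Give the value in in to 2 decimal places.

c ≈ 2.76 in

T = A_s f_y = 2.33 × 75 = 174.75 kips.
a = T/(0.85 f'_c b) = 174.75/(0.85 × 5.2 × 18.1) = 2.1843 in.
With β₁ = 0.79, c = a/β₁ = 2.1843/0.79 = 2.76 in.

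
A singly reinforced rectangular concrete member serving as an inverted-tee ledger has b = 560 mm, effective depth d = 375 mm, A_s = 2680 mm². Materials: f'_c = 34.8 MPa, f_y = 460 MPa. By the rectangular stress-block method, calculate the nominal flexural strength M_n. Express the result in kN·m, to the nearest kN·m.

M_n ≈ 416 kN·m

T = A_s f_y = 2680 × 460 = 1232800 N = 1232.8 kN.
From C = T: a = T/(0.85 f'_c b) = 1232800/(0.85 × 34.8 × 560) = 74.42 mm.
M_n = T(d − a/2) = 1232.8 kN × (375 − 37.21) mm = 416.43 kN·m.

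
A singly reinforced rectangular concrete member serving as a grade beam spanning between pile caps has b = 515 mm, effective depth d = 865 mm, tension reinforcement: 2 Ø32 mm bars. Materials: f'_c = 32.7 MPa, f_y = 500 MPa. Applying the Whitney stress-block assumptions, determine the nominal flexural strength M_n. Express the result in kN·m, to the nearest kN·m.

A_s = 2 × 804 = 1608 mm².
T = A_s f_y = 1608 × 500 = 804000 N = 804 kN.
From C = T: a = T/(0.85 f'_c b) = 804000/(0.85 × 32.7 × 515) = 56.17 mm.
M_n = T(d − a/2) = 804 kN × (865 − 28.085) mm = 672.88 kN·m.

M_n ≈ 673 kN·m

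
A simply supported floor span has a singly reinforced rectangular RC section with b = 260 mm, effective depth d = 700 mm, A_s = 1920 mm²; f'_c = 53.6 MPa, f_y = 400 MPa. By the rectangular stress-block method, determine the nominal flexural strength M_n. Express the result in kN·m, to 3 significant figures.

M_n ≈ 513 kN·m

T = A_s f_y = 1920 × 400 = 768000 N = 768 kN.
From C = T: a = T/(0.85 f'_c b) = 768000/(0.85 × 53.6 × 260) = 64.83 mm.
M_n = T(d − a/2) = 768 kN × (700 − 32.415) mm = 512.71 kN·m.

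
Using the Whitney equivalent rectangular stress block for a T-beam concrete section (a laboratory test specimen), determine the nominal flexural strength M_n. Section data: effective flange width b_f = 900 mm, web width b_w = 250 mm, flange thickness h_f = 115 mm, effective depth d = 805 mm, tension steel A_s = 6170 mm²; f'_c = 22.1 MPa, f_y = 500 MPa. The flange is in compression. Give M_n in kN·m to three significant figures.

M_n ≈ 2100 kN·m

Tension: T = A_s f_y = 6170 × 500 = 3085000 N.
Try a within the flange: a = T/(0.85 f'_c b_f) = 3085000/(0.85 × 22.1 × 900) = 182.47 mm.
a = 182.47 > h_f = 115 mm: the block extends into the web. Split into flange-overhang and web parts.
C_f = 0.85 f'_c (b_f − b_w) h_f = 0.85 × 22.1 × (900 − 250) × 115 = 1404179 N.
Remaining web compression depth: a_w = (T − C_f)/(0.85 f'_c b_w) = (3085000 − 1404179)/(0.85 × 22.1 × 250) = 357.91 mm.
M_n = C_f(d − h_f/2) + (T − C_f)(d − a_w/2) = 1404179 × (805 − 57.5) + 1680821 × (805 − 178.955) = 1049.62 + 1052.27 = 2101.89 × 10⁶ N·mm.
M_n = 2101.89 kN·m.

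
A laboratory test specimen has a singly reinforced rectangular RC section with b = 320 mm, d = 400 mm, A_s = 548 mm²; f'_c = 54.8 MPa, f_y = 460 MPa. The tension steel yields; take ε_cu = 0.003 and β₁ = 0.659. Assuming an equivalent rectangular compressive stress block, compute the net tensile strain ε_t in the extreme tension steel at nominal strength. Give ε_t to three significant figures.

a = A_s f_y/(0.85 f'_c b) = 16.91 mm.
β₁ = 0.659, so c = a/β₁ = 16.91/0.659 = 25.66 mm.
From the linear strain diagram with ε_cu = 0.003: ε_t = 0.003 (d − c)/c = 0.003 × (400 − 25.66)/25.66 = 0.0438.
Since ε_t ≥ 0.005, the section is tension-controlled.

ε_t ≈ 0.0438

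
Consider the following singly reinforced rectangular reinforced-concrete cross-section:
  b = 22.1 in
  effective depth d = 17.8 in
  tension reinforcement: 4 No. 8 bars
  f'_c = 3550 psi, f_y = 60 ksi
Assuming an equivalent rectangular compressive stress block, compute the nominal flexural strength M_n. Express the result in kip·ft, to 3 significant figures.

A_s = 4 × 0.79 = 3.16 in².
T = A_s f_y = 3.16 × 60 = 189.6 kips.
a = T/(0.85 f'_c b) = 189.6/(0.85 × 3.55 × 22.1) = 2.843 in.
M_n = T(d − a/2) = 189.6 × (17.8 − 1.4215) = 3105.4 kip·in = 3105.4/12 = 258.78 kip·ft.

M_n ≈ 259 kip·ft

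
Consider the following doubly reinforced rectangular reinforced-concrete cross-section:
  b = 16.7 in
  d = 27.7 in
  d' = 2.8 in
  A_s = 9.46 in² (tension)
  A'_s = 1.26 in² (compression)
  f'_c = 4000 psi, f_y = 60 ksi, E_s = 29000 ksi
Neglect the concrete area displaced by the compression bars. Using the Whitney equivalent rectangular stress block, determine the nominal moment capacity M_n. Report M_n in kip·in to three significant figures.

M_n ≈ 13400 kip·in

Assume both steels yield.
a = (A_s − A'_s) f_y/(0.85 f'_c b) = (9.46 − 1.26) × 60/(0.85 × 4 × 16.7) = 8.665 in.
c = a/β₁ = 8.665/0.85 = 10.194 in; ε'_s = 0.003(c − d')/c = 0.0022 ≥ ε_y = 0.0021, so the compression steel yields.
M_n = (A_s − A'_s) f_y (d − a/2) + A'_s f_y (d − d') = 492 × (27.7 − 4.3325) + 75.6 × (27.7 − 2.8) = 11496.8 + 1882.4 = 13379.2 kip·in.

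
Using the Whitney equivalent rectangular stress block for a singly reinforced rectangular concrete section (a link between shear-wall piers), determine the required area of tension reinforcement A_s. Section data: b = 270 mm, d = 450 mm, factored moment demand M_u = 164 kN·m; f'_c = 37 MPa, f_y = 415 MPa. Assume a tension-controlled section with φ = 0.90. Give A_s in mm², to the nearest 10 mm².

A_s ≈ 1030 mm²

M_n = M_u/φ = 164/0.90 = 182.222 kN·m.
With M_n = 0.85 f'_c a b (d − a/2), solve the quadratic for a:
a = d − √(d² − 2M_n/(0.85 f'_c b)) = 450 − √(450² − 2 × 182.222×10⁶/(0.85 × 37 × 270)) = 50.52 mm.
A_s = 0.85 f'_c a b / f_y = 0.85 × 37 × 50.52 × 270 / 415 = 1033.7 mm².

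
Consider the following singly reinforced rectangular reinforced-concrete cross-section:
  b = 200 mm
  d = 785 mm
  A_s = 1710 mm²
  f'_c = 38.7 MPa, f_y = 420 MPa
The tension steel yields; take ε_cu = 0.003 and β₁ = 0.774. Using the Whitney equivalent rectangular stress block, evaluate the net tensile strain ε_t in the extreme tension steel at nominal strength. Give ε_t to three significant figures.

ε_t ≈ 0.0137

a = A_s f_y/(0.85 f'_c b) = 109.17 mm.
β₁ = 0.774, so c = a/β₁ = 109.17/0.774 = 141.05 mm.
From the linear strain diagram with ε_cu = 0.003: ε_t = 0.003 (d − c)/c = 0.003 × (785 − 141.05)/141.05 = 0.0137.
Since ε_t ≥ 0.005, the section is tension-controlled.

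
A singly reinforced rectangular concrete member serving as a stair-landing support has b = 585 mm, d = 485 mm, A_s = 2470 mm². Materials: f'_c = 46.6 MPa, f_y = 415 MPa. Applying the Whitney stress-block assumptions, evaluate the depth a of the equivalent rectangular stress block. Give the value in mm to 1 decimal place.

T = A_s f_y = 2470 × 415 = 1025050 N = 1025.05 kN.
Setting C = 0.85 f'_c a b equal to T: a = 1025050/(0.85 × 46.6 × 585) = 44.2 mm.

a ≈ 44.2 mm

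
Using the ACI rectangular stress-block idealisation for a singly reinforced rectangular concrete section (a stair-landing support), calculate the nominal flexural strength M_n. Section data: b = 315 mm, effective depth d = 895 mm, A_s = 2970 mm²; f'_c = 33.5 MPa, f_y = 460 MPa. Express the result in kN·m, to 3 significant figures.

M_n ≈ 1120 kN·m

T = A_s f_y = 2970 × 460 = 1366200 N = 1366.2 kN.
From C = T: a = T/(0.85 f'_c b) = 1366200/(0.85 × 33.5 × 315) = 152.31 mm.
M_n = T(d − a/2) = 1366.2 kN × (895 − 76.155) mm = 1118.71 kN·m.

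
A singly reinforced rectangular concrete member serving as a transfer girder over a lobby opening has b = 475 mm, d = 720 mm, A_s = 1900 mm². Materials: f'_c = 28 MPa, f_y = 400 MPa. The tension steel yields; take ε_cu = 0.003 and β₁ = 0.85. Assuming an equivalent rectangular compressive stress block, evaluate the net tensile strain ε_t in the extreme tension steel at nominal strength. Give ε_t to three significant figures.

ε_t ≈ 0.0243

a = A_s f_y/(0.85 f'_c b) = 67.23 mm.
β₁ = 0.85, so c = a/β₁ = 67.23/0.85 = 79.09 mm.
From the linear strain diagram with ε_cu = 0.003: ε_t = 0.003 (d − c)/c = 0.003 × (720 − 79.09)/79.09 = 0.0243.
Since ε_t ≥ 0.005, the section is tension-controlled.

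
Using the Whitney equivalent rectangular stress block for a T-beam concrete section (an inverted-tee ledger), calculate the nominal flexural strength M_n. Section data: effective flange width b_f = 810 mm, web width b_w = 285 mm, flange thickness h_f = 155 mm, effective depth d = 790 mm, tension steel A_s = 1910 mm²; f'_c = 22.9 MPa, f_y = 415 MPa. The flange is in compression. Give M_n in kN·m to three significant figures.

M_n ≈ 606 kN·m

Tension: T = A_s f_y = 1910 × 415 = 792650 N.
Try a within the flange: a = T/(0.85 f'_c b_f) = 792650/(0.85 × 22.9 × 810) = 50.27 mm.
Since a = 50.27 ≤ h_f = 155 mm, the stress block lies entirely in the flange; analyse as a rectangular beam of width b_f.
M_n = T(d − a/2) = 792650 × (790 − 25.135) = 606.27 × 10⁶ N·mm.
M_n = 606.27 kN·m.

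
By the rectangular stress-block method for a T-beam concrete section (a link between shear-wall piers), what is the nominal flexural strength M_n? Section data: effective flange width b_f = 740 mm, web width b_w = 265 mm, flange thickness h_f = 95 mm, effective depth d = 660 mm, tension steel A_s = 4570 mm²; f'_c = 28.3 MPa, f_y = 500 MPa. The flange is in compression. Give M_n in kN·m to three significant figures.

M_n ≈ 1340 kN·m

Tension: T = A_s f_y = 4570 × 500 = 2285000 N.
Try a within the flange: a = T/(0.85 f'_c b_f) = 2285000/(0.85 × 28.3 × 740) = 128.37 mm.
a = 128.37 > h_f = 95 mm: the block extends into the web. Split into flange-overhang and web parts.
C_f = 0.85 f'_c (b_f − b_w) h_f = 0.85 × 28.3 × (740 − 265) × 95 = 1085482 N.
Remaining web compression depth: a_w = (T − C_f)/(0.85 f'_c b_w) = (2285000 − 1085482)/(0.85 × 28.3 × 265) = 188.17 mm.
M_n = C_f(d − h_f/2) + (T − C_f)(d − a_w/2) = 1085482 × (660 − 47.5) + 1199518 × (660 − 94.085) = 664.86 + 678.83 = 1343.69 × 10⁶ N·mm.
M_n = 1343.69 kN·m.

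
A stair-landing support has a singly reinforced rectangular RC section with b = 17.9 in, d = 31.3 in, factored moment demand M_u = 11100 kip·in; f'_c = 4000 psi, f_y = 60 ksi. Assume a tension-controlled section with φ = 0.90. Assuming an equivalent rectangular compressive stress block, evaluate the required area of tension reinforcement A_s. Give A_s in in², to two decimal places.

A_s ≈ 7.44 in²

M_n = M_u/φ = 11100/0.90 = 12333.3 kip·in.
From M_n = 0.85 f'_c a b (d − a/2):
a = d − √(d² − 2M_n/(0.85 f'_c b)) = 31.3 − √(31.3² − 2 × 12333.3/(0.85 × 4 × 17.9)) = 7.334 in.
A_s = 0.85 f'_c a b / f_y = 0.85 × 4 × 7.334 × 17.9 / 60 = 7.439 in².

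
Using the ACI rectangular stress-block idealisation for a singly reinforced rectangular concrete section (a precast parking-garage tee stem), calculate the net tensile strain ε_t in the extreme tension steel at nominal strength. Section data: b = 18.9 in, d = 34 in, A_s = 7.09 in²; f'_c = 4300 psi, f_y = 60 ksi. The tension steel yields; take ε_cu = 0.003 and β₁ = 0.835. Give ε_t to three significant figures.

a = A_s f_y/(0.85 f'_c b) = 6.158 in.
β₁ = 0.835, so c = a/β₁ = 6.158/0.835 = 7.375 in.
From the linear strain diagram with ε_cu = 0.003: ε_t = 0.003 (d − c)/c = 0.003 × (34 − 7.375)/7.375 = 0.0108.
Since ε_t ≥ 0.005, the section is tension-controlled.

ε_t ≈ 0.0108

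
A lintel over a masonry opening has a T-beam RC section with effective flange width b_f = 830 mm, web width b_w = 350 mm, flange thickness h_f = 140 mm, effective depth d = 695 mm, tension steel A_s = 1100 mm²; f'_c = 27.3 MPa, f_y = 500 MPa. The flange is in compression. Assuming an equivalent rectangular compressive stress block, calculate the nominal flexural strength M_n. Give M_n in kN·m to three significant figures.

M_n ≈ 374 kN·m

Tension: T = A_s f_y = 1100 × 500 = 550000 N.
Try a within the flange: a = T/(0.85 f'_c b_f) = 550000/(0.85 × 27.3 × 830) = 28.56 mm.
Since a = 28.56 ≤ h_f = 140 mm, the stress block lies entirely in the flange; analyse as a rectangular beam of width b_f.
M_n = T(d − a/2) = 550000 × (695 − 14.28) = 374.40 × 10⁶ N·mm.
M_n = 374.40 kN·m.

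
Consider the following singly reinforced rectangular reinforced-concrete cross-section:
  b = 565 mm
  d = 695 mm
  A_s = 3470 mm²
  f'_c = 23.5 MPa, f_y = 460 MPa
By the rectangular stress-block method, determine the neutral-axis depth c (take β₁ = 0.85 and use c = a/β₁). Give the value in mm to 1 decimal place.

T = A_s f_y = 3470 × 460 = 1596200 N = 1596.2 kN.
Setting C = 0.85 f'_c a b equal to T: a = 1596200/(0.85 × 23.5 × 565) = 141.433 mm.
With β₁ = 0.85, c = a/β₁ = 141.433/0.85 = 166.4 mm.

c ≈ 166.4 mm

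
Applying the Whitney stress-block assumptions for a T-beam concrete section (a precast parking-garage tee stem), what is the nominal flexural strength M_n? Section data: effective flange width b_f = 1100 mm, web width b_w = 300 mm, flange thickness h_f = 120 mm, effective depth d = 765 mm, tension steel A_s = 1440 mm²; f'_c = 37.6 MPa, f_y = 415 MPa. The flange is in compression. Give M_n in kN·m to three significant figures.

M_n ≈ 452 kN·m

Tension: T = A_s f_y = 1440 × 415 = 597600 N.
Try a within the flange: a = T/(0.85 f'_c b_f) = 597600/(0.85 × 37.6 × 1100) = 17.00 mm.
Since a = 17.00 ≤ h_f = 120 mm, the stress block lies entirely in the flange; analyse as a rectangular beam of width b_f.
M_n = T(d − a/2) = 597600 × (765 − 8.5) = 452.08 × 10⁶ N·mm.
M_n = 452.08 kN·m.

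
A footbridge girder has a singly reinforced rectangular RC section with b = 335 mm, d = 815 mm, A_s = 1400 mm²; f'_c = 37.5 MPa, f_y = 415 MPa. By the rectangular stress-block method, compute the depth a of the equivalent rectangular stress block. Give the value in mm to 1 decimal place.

T = A_s f_y = 1400 × 415 = 581000 N = 581 kN.
Setting C = 0.85 f'_c a b equal to T: a = 581000/(0.85 × 37.5 × 335) = 54.4 mm.

a ≈ 54.4 mm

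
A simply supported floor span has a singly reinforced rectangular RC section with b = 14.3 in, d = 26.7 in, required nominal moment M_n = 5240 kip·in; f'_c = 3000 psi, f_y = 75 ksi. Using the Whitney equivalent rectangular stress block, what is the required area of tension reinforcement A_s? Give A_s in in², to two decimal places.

From M_n = 0.85 f'_c a b (d − a/2):
a = d − √(d² − 2M_n/(0.85 f'_c b)) = 26.7 − √(26.7² − 2 × 5240/(0.85 × 3 × 14.3)) = 6.073 in.
A_s = 0.85 f'_c a b / f_y = 0.85 × 3 × 6.073 × 14.3 / 75 = 2.953 in².

A_s ≈ 2.95 in²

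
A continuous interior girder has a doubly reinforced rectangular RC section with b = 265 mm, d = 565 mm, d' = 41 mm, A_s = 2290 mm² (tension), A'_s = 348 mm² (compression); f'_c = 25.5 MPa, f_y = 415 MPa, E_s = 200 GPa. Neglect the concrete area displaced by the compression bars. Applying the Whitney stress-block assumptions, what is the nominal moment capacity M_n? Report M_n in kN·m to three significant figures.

M_n ≈ 474 kN·m

Assume both tension and compression steel yield.
Net tension couple steel: A_s − A'_s = 1942 mm².
a = (A_s − A'_s) f_y / (0.85 f'_c b) = 805930/(0.85 × 25.5 × 265) = 140.31 mm.
c = a/β₁ = 140.31/0.85 = 165.07 mm; ε'_s = 0.003(c − d')/c = 0.0023 ≥ f_y/E_s = 0.0021, so compression steel does yield.
M_n = (A_s − A'_s) f_y (d − a/2) + A'_s f_y (d − d') = [805930 × (565 − 70.155) + 144420 × (565 − 41)] × 10⁻⁶ = 398.81 + 75.68 = 474.49 kN·m.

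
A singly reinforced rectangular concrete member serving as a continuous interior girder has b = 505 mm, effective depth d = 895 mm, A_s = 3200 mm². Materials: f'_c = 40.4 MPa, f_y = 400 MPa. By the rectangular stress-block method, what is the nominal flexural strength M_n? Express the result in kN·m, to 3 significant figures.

M_n ≈ 1100 kN·m

T = A_s f_y = 3200 × 400 = 1280000 N = 1280 kN.
From C = T: a = T/(0.85 f'_c b) = 1280000/(0.85 × 40.4 × 505) = 73.81 mm.
M_n = T(d − a/2) = 1280 kN × (895 − 36.905) mm = 1098.36 kN·m.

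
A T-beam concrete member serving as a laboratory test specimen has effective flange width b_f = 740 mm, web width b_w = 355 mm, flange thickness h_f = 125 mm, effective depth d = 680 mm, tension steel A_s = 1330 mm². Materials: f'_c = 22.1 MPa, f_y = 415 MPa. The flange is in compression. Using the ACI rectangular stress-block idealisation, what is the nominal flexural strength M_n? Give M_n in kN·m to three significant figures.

M_n ≈ 364 kN·m

Tension: T = A_s f_y = 1330 × 415 = 551950 N.
Try a within the flange: a = T/(0.85 f'_c b_f) = 551950/(0.85 × 22.1 × 740) = 39.71 mm.
Since a = 39.71 ≤ h_f = 125 mm, the stress block lies entirely in the flange; analyse as a rectangular beam of width b_f.
M_n = T(d − a/2) = 551950 × (680 − 19.855) = 364.37 × 10⁶ N·mm.
M_n = 364.37 kN·m.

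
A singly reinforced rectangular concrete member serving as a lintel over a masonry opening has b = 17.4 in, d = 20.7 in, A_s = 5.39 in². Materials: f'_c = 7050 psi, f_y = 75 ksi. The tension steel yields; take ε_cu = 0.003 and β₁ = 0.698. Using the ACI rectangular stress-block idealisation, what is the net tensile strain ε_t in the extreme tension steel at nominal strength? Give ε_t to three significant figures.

ε_t ≈ 0.00818

a = A_s f_y/(0.85 f'_c b) = 3.877 in.
β₁ = 0.698, so c = a/β₁ = 3.877/0.698 = 5.554 in.
From the linear strain diagram with ε_cu = 0.003: ε_t = 0.003 (d − c)/c = 0.003 × (20.7 − 5.554)/5.554 = 0.00818.
Since ε_t ≥ 0.005, the section is tension-controlled.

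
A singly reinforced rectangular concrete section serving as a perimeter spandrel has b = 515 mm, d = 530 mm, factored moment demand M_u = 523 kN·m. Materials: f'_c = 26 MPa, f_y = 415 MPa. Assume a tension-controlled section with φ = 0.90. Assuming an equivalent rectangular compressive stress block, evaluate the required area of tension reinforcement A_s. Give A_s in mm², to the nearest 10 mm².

M_n = M_u/φ = 523/0.90 = 581.111 kN·m.
With M_n = 0.85 f'_c a b (d − a/2), solve the quadratic for a:
a = d − √(d² − 2M_n/(0.85 f'_c b)) = 530 − √(530² − 2 × 581.111×10⁶/(0.85 × 26 × 515)) = 107.17 mm.
A_s = 0.85 f'_c a b / f_y = 0.85 × 26 × 107.17 × 515 / 415 = 2939.2 mm².

A_s ≈ 2940 mm²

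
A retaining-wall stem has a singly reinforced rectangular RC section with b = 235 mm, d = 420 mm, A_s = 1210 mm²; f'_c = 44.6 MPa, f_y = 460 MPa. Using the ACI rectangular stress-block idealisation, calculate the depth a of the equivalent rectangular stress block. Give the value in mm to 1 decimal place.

T = A_s f_y = 1210 × 460 = 556600 N = 556.6 kN.
Setting C = 0.85 f'_c a b equal to T: a = 556600/(0.85 × 44.6 × 235) = 62.5 mm.

a ≈ 62.5 mm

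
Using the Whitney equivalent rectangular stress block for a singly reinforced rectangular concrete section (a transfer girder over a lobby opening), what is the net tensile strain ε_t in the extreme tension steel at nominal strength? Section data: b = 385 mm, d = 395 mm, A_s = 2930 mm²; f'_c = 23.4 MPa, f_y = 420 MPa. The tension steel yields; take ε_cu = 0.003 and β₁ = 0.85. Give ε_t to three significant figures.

ε_t ≈ 0.00327

a = A_s f_y/(0.85 f'_c b) = 160.70 mm.
β₁ = 0.85, so c = a/β₁ = 160.70/0.85 = 189.06 mm.
From the linear strain diagram with ε_cu = 0.003: ε_t = 0.003 (d − c)/c = 0.003 × (395 − 189.06)/189.06 = 0.00327.
ε_t < 0.004 — the section is over-reinforced for flexure under ACI limits.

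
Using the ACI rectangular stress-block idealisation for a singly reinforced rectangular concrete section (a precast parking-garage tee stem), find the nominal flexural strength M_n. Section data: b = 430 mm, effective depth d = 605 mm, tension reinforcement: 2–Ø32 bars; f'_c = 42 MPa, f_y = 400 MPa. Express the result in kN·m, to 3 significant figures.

A_s = 2 × 804 = 1608 mm².
T = A_s f_y = 1608 × 400 = 643200 N = 643.2 kN.
From C = T: a = T/(0.85 f'_c b) = 643200/(0.85 × 42 × 430) = 41.90 mm.
M_n = T(d − a/2) = 643.2 kN × (605 − 20.95) mm = 375.66 kN·m.

M_n ≈ 376 kN·m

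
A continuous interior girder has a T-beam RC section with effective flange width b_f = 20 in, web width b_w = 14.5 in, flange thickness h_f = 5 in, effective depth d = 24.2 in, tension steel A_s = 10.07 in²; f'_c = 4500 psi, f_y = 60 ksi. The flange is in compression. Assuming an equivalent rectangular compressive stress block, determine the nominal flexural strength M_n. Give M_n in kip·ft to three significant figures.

Tension: T = A_s f_y = 10.07 × 60 = 604.2 kips.
Try a within the flange: a = T/(0.85 f'_c b_f) = 604.2/(0.85 × 4.5 × 20) = 7.898 in.
a = 7.898 > h_f = 5 in: the block extends into the web. Split into flange-overhang and web parts.
C_f = 0.85 f'_c (b_f − b_w) h_f = 0.85 × 4.5 × (20 − 14.5) × 5 = 105.2 kips.
Remaining web compression depth: a_w = (T − C_f)/(0.85 f'_c b_w) = (604.2 − 105.2)/(0.85 × 4.5 × 14.5) = 8.997 in.
M_n = C_f(d − h_f/2) + (T − C_f)(d − a_w/2) = 105.2 × (24.2 − 2.5) + 499 × (24.2 − 4.4985) = 2282.8 + 9831.0 = 12113.8 kip·in.
M_n = 12113.8/12 = 1009.48 kip·ft.

M_n ≈ 1010 kip·ft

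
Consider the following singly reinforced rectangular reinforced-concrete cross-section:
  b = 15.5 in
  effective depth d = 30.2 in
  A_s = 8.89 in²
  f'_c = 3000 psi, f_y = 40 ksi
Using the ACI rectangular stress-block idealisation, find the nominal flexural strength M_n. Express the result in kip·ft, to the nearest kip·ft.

M_n ≈ 762 kip·ft

T = A_s f_y = 8.89 × 40 = 355.6 kips.
a = T/(0.85 f'_c b) = 355.6/(0.85 × 3 × 15.5) = 8.997 in.
M_n = T(d − a/2) = 355.6 × (30.2 − 4.4985) = 9139.5 kip·in = 9139.5/12 = 761.63 kip·ft.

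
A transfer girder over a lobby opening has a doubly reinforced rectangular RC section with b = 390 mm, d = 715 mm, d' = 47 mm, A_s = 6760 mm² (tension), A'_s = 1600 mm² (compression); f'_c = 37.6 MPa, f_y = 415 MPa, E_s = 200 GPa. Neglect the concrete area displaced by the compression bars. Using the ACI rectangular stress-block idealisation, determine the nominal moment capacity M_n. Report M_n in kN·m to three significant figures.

M_n ≈ 1790 kN·m

Assume both tension and compression steel yield.
Net tension couple steel: A_s − A'_s = 5160 mm².
a = (A_s − A'_s) f_y / (0.85 f'_c b) = 2141400/(0.85 × 37.6 × 390) = 171.80 mm.
c = a/β₁ = 171.80/0.781 = 219.97 mm; ε'_s = 0.003(c − d')/c = 0.0024 ≥ f_y/E_s = 0.0021, so compression steel does yield.
M_n = (A_s − A'_s) f_y (d − a/2) + A'_s f_y (d − d') = [2141400 × (715 − 85.9) + 664000 × (715 − 47)] × 10⁻⁶ = 1347.15 + 443.55 = 1790.70 kN·m.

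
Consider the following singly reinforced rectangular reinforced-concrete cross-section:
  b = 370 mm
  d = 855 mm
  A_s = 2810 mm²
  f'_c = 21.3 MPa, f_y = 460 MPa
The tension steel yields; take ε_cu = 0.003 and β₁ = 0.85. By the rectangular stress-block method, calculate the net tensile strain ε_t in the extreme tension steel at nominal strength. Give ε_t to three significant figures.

ε_t ≈ 0.00830

a = A_s f_y/(0.85 f'_c b) = 192.96 mm.
β₁ = 0.85, so c = a/β₁ = 192.96/0.85 = 227.01 mm.
From the linear strain diagram with ε_cu = 0.003: ε_t = 0.003 (d − c)/c = 0.003 × (855 − 227.01)/227.01 = 0.00830.
Since ε_t ≥ 0.005, the section is tension-controlled.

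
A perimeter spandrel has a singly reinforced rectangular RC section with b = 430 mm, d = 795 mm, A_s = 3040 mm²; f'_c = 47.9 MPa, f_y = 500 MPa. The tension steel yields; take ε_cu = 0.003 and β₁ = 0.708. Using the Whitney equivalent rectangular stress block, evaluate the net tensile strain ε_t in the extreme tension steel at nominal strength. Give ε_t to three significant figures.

ε_t ≈ 0.0164

a = A_s f_y/(0.85 f'_c b) = 86.82 mm.
β₁ = 0.708, so c = a/β₁ = 86.82/0.708 = 122.63 mm.
From the linear strain diagram with ε_cu = 0.003: ε_t = 0.003 (d − c)/c = 0.003 × (795 − 122.63)/122.63 = 0.0164.
Since ε_t ≥ 0.005, the section is tension-controlled.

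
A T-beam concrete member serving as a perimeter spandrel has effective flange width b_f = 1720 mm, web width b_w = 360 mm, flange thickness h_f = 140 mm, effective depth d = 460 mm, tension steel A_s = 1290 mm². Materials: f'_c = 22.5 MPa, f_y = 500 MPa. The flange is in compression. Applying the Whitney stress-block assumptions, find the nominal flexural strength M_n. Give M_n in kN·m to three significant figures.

M_n ≈ 290 kN·m

Tension: T = A_s f_y = 1290 × 500 = 645000 N.
Try a within the flange: a = T/(0.85 f'_c b_f) = 645000/(0.85 × 22.5 × 1720) = 19.61 mm.
Since a = 19.61 ≤ h_f = 140 mm, the stress block lies entirely in the flange; analyse as a rectangular beam of width b_f.
M_n = T(d − a/2) = 645000 × (460 − 9.805) = 290.38 × 10⁶ N·mm.
M_n = 290.38 kN·m.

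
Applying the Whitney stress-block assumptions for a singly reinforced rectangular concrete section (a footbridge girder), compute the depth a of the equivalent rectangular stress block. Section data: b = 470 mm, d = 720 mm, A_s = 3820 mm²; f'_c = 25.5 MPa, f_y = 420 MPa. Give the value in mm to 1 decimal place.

T = A_s f_y = 3820 × 420 = 1604400 N = 1604.4 kN.
Setting C = 0.85 f'_c a b equal to T: a = 1604400/(0.85 × 25.5 × 470) = 157.5 mm.

a ≈ 157.5 mm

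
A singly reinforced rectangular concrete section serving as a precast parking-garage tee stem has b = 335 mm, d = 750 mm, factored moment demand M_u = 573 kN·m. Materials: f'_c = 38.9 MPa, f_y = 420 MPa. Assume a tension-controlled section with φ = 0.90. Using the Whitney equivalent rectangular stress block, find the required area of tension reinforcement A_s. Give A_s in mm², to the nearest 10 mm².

A_s ≈ 2140 mm²

M_n = M_u/φ = 573/0.90 = 636.667 kN·m.
With M_n = 0.85 f'_c a b (d − a/2), solve the quadratic for a:
a = d − √(d² − 2M_n/(0.85 f'_c b)) = 750 − √(750² − 2 × 636.667×10⁶/(0.85 × 38.9 × 335)) = 81.01 mm.
A_s = 0.85 f'_c a b / f_y = 0.85 × 38.9 × 81.01 × 335 / 420 = 2136.5 mm².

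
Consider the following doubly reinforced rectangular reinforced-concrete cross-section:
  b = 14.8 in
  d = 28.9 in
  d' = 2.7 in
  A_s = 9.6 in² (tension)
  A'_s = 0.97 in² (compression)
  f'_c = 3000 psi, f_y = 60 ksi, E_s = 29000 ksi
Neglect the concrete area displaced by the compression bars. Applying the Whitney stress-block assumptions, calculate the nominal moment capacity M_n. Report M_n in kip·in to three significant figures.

Assume both steels yield.
a = (A_s − A'_s) f_y/(0.85 f'_c b) = (9.6 − 0.97) × 60/(0.85 × 3 × 14.8) = 13.720 in.
c = a/β₁ = 13.720/0.85 = 16.141 in; ε'_s = 0.003(c − d')/c = 0.0025 ≥ ε_y = 0.0021, so the compression steel yields.
M_n = (A_s − A'_s) f_y (d − a/2) + A'_s f_y (d − d') = 517.8 × (28.9 − 6.86) + 58.2 × (28.9 − 2.7) = 11412.3 + 1524.8 = 12937.1 kip·in.

M_n ≈ 12900 kip·in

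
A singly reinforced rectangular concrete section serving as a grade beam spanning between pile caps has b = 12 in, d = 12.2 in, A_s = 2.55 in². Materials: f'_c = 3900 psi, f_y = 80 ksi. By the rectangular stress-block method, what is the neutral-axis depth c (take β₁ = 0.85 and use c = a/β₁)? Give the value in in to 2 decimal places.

c ≈ 6.03 in

T = A_s f_y = 2.55 × 80 = 204 kips.
a = T/(0.85 f'_c b) = 204/(0.85 × 3.9 × 12) = 5.1282 in.
With β₁ = 0.85, c = a/β₁ = 5.1282/0.85 = 6.03 in.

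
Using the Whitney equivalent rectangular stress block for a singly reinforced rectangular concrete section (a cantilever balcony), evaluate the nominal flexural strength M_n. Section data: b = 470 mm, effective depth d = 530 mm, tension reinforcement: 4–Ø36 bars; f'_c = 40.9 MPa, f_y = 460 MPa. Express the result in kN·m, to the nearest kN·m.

A_s = 4 × 1018 = 4072 mm².
T = A_s f_y = 4072 × 460 = 1873120 N = 1873.12 kN.
From C = T: a = T/(0.85 f'_c b) = 1873120/(0.85 × 40.9 × 470) = 114.64 mm.
M_n = T(d − a/2) = 1873.12 kN × (530 − 57.32) mm = 885.39 kN·m.

M_n ≈ 885 kN·m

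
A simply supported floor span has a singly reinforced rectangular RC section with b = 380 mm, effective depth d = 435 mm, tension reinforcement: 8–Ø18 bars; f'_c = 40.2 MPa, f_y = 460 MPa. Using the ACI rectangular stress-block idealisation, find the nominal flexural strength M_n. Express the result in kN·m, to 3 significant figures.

M_n ≈ 373 kN·m

A_s = 8 × 254 = 2032 mm².
T = A_s f_y = 2032 × 460 = 934720 N = 934.72 kN.
From C = T: a = T/(0.85 f'_c b) = 934720/(0.85 × 40.2 × 380) = 71.99 mm.
M_n = T(d − a/2) = 934.72 kN × (435 − 35.995) mm = 372.96 kN·m.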